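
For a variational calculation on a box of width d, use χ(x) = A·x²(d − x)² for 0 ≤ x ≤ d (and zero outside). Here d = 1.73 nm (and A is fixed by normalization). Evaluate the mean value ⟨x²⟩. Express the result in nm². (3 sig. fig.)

⟨x^2⟩ ≈ 0.816 nm^2

The expectation value is the |χ|²-weighted average of x^2: ∫ x^2|χ|² dx.
Evaluating both integrals, ⟨x²⟩ = 3·d^2/11.
With d = 1.73, ⟨x^2⟩ = 0.8162.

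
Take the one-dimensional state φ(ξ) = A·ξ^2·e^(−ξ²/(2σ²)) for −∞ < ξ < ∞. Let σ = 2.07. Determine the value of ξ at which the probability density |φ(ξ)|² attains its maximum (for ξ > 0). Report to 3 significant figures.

Differentiate |φ(ξ)|² with respect to ξ and set to zero.
This gives ξ = √(2)·σ.
With σ = 2.07, the value of ξ > 0 at which the probability density is greatest is 2.927.

ξ ≈ 2.93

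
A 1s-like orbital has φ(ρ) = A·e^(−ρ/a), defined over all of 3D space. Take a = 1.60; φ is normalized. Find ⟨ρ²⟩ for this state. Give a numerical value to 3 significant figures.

The expectation value is the |φ|²-weighted average of ρ^2: ∫ ρ^2|φ|² 4πρ² dρ.
With ∫₀^∞ ρ^4 e^(−αρ) dρ = 4!/α^5, evaluating both integrals, ⟨ρ²⟩ = 3·a^2.
With a = 1.60, ⟨ρ^2⟩ = 7.680.

⟨ρ^2⟩ ≈ 7.68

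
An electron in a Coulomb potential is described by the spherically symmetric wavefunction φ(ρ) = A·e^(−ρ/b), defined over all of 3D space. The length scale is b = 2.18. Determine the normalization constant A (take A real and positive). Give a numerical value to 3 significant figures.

The normalization condition is ∫|φ|² 4πρ² dρ = 1 from 0 to ∞.
With φ = A·e^(−ρ/b), the integral evaluates to A²·[π·b^3].
Setting this equal to 1 gives A² = 1/(π·b^3).
Plugging in b = 2.18 yields A = 0.1753.

A ≈ 0.175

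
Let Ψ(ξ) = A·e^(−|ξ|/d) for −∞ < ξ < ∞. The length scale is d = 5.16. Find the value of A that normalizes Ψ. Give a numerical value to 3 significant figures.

A ≈ 0.440

We need A² ∫|f|² dξ = 1, taking the integral from −∞ to ∞.
Using ∫₀^∞ ξⁿ e^(−αξ) dξ = n!/αⁿ⁺¹, carrying out the integral gives A² · d.
So A² = (d)^(−1).
Substituting d = 5.16 gives A² = 0.1938, so A = 0.4402.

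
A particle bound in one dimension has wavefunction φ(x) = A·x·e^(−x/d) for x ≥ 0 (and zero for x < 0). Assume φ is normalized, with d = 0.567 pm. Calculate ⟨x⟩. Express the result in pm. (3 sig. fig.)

⟨x⟩ ≈ 0.851 pm

⟨x⟩ = ∫ x |φ|² dx over the full domain.
Evaluating both integrals, ⟨x⟩ = 3·d/2.
With d = 0.567, ⟨x⟩ = 0.8505.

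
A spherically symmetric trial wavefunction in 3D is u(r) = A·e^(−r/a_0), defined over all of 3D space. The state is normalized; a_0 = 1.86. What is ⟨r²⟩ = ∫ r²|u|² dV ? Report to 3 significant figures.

⟨r^2⟩ ≈ 10.4

The expectation value is the |u|²-weighted average of r^2: ∫ r^2|u|² 4πr² dr.
The ratio of the moment integral to the normalization integral gives ⟨r²⟩ = 3·a_0^2.
With a_0 = 1.86, ⟨r^2⟩ = 10.38.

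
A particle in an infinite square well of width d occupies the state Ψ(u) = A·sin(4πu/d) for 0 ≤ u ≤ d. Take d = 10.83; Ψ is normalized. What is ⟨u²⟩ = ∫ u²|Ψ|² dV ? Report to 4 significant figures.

The expectation value is the |Ψ|²-weighted average of u^2: ∫ u^2|Ψ|² du.
Evaluating both integrals, ⟨u²⟩ = -d^2/(32·π^2) + d^2/3.
Putting d = 10.83 gives 38.725.

⟨u^2⟩ ≈ 38.72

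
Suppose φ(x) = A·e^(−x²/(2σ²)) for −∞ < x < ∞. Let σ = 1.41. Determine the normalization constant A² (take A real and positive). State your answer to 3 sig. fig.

A^2 ≈ 0.400

Require ∫ |φ|² dx = 1 over the whole domain.
With ∫_{−∞}^{∞} x^(2m) e^(−αx²) dx = (2m−1)!!·√π / (2^m α^(m+1/2)), ∫|φ|² dx = A²·(√(π)·σ).
So A² = (√(π)·σ)^(−1).
With σ = 1.41: A² = 0.4001 and A = 0.6326.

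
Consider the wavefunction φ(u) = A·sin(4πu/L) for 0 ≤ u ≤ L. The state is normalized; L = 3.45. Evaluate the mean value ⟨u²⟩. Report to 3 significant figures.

By definition ⟨u²⟩ = ∫ u^2 |φ(u)|² du.
Using sin²θ = (1 − cos 2θ)/2, the ratio of the moment integral to the normalization integral gives ⟨u²⟩ = -L^2/(32·π^2) + L^2/3.
With L = 3.45, ⟨u^2⟩ = 3.930.

⟨u^2⟩ ≈ 3.93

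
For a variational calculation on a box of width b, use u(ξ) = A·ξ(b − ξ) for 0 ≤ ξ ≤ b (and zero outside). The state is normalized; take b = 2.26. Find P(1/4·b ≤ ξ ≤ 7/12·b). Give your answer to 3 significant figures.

P = ∫_{1/4·b}^{7/12·b} |u(ξ)|² dξ.
With A² fixed by ∫|u|² = 1, i.e. A² = (b^5/30)^(−1), substitute and integrate.
Let t = ξ/b; then A² and the length scale cancel, so P = ∫_{1/4}^{7/12} t^2·(1 - t)^2 dt ÷ ∫_{0}^{1} t^2·(1 - t)^2 dt.
With ∫ t^2·(1 - t)^2 dt = t^3·(6·t^2 - 15·t + 10)/30 + C, the region integral is ≈ 0.018329 and the full one is 1/30.
The result is P = 0.5499.

P ≈ 0.550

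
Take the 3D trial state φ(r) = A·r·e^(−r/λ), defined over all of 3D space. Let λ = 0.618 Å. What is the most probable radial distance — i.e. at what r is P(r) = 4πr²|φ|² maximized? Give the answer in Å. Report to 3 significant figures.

Differentiate P(r) = 4πr²|φ|² with respect to r and set to zero.
Solving yields r = 2·λ.
With λ = 0.618, the most probable radial distance is 1.236 Å.

r ≈ 1.24 Å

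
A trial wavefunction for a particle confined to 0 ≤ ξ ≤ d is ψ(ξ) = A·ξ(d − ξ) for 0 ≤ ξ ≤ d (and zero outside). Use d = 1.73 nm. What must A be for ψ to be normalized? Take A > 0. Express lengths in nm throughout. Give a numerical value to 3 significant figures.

A ≈ 1.39 nm^(-5/2)

We need A² ∫|f|² dξ = 1, taking the integral from 0 to d.
Expanding the polynomial and integrating term by term, the integral (without the A² prefactor) comes out to d^5/30.
Setting this equal to 1 gives A² = 1/(d^5/30).
With d = 1.73: A² = 1.936 and A = 1.391.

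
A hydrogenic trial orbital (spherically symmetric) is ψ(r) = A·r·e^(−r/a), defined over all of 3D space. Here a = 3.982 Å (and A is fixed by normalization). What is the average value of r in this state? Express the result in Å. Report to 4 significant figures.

⟨r⟩ ≈ 9.955 Å

By definition ⟨r⟩ = ∫ r |ψ(r)|² 4πr² dr.
Recall ∫₀^∞ r^m e^(−r/β) dr = m!·β^(m+1), since the A² factors cancel between numerator and denominator, ⟨r⟩ = 5·a/2.
Putting a = 3.982 gives 9.9550.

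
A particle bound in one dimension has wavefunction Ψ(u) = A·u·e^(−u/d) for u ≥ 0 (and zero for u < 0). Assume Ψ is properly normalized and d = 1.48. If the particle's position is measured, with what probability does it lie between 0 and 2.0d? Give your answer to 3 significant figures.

|Ψ|² is the probability density, so P = ∫_{0}^{2.0d} |Ψ|² du.
Since A² = 1/(d^3/4), this is the region integral divided by the full normalization integral.
Let t = u/d; then A² and the length scale cancel, so P = ∫_{0}^{2.0} t^2·e^(-2·t) dt ÷ ∫_{0}^{∞} t^2·e^(-2·t) dt.
With ∫ t^2·e^(-2·t) dt = -(2·t^2 + 2·t + 1)·e^(-2·t)/4 + C, the region integral is 1/4 - 13·e^(-4)/4 and the full one is 1/4.
Taking the ratio, P = 0.7619.

P ≈ 0.762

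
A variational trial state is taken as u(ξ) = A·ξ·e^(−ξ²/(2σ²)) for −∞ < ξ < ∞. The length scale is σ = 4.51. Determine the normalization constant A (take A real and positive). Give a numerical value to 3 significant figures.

A ≈ 0.111

The normalization condition is ∫|u|² dξ = 1 from −∞ to ∞.
With ∫_{−∞}^{∞} ξ^(2m) e^(−αξ²) dξ = (2m−1)!!·√π / (2^m α^(m+1/2)), the integral (without the A² prefactor) comes out to √(π)·σ^3/2.
So A² = (√(π)·σ^3/2)^(−1).
Substituting σ = 4.51 gives A² = 0.01230, so A = 0.1109.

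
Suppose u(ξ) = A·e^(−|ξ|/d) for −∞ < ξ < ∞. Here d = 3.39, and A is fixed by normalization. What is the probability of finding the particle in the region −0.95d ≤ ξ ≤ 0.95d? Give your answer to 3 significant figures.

P ≈ 0.850

P = ∫_{−0.95d}^{0.95d} |u(ξ)|² dξ.
Since A² = 1/(d), this is the region integral divided by the full normalization integral.
By symmetry take twice the ξ ≥ 0 contribution in numerator and denominator; the 2's cancel. In terms of t = ξ/d (A² and the length scale cancel between numerator and denominator), P = [∫_{0}^{0.95} e^(-2·t) dt] / [∫_{0}^{∞} e^(-2·t) dt].
An antiderivative of e^(-2·t) is -e^(-2·t)/2; evaluating from 0 to 0.95 gives 1/2 - e^(-19/10)/2, while the full integral is 1/2.
Taking the ratio, P = 0.8504.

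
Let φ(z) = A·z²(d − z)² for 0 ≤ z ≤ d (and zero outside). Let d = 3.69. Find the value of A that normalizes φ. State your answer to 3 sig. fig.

Normalization requires ∫|φ|² dz = 1, integrated from 0 to d.
Expanding the polynomial and integrating term by term, carrying out the integral gives A² · d^9/630.
Setting this equal to 1 gives A² = 1/(d^9/630).
With d = 3.69: A² = 0.004967 and A = 0.07048.

A ≈ 0.0705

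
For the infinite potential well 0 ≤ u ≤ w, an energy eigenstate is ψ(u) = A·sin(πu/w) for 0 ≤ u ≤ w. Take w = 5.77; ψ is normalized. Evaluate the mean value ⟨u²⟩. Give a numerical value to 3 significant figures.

⟨u²⟩ = ∫ u^2 |ψ|² du over the full domain.
Using sin²θ = (1 − cos 2θ)/2, since the A² factors cancel between numerator and denominator, ⟨u²⟩ = -w^2/(2·π^2) + w^2/3.
With w = 5.77, ⟨u^2⟩ = 9.411.

⟨u^2⟩ ≈ 9.41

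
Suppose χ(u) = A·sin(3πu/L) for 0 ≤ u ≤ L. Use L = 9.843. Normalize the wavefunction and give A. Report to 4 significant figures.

The normalization condition is ∫|χ|² du = 1 from 0 to L.
∫|χ|² du = A²·(L/2).
So A² = (L/2)^(−1).
Substituting L = 9.843 gives A² = 0.20319, so A = 0.45077.

A ≈ 0.4508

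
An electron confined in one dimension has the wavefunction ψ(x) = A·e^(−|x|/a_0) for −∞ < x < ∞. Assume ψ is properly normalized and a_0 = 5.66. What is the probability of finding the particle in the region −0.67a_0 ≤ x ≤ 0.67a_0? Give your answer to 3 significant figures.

The probability is P = ∫ |ψ|² dx over [−0.67a_0, 0.67a_0].
The normalization integral ∫|ψ|²dx over the whole domain equals a_0·A², and A² cancels in the ratio.
By symmetry take twice the x ≥ 0 contribution in numerator and denominator; the 2's cancel. In terms of u = x/a_0 (A² and the length scale cancel between numerator and denominator), P = [∫_{0}^{0.67} e^(-2·u) du] / [∫_{0}^{∞} e^(-2·u) du].
With ∫ e^(-2·u) du = -e^(-2·u)/2 + C, the region integral is 1/2 - e^(-67/50)/2 and the full one is 1/2.
The result is P = 0.7382.

P ≈ 0.738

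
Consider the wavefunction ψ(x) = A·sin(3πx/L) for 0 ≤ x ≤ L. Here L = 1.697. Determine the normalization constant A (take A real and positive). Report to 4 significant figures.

Require ∫ |ψ|² dx = 1 over the whole domain.
∫|ψ|² dx = A²·(L/2).
Hence A² = 1/[L/2].
Substituting L = 1.697 gives A² = 1.1786, so A = 1.0856.

A ≈ 1.086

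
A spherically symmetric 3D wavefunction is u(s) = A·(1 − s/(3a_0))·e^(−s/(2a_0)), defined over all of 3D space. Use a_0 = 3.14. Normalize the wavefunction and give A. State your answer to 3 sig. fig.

Normalization requires ∫|u|² 4πs² ds = 1, integrated from 0 to ∞.
Using ∫₀^∞ sⁿ e^(−αs) ds = n!/αⁿ⁺¹, ∫|u|² 4πs² ds = A²·(8·π·a_0^3/3).
Hence A² = 1/[8·π·a_0^3/3].
Substituting a_0 = 3.14 gives A² = 0.003856, so A = 0.06209.

A ≈ 0.0621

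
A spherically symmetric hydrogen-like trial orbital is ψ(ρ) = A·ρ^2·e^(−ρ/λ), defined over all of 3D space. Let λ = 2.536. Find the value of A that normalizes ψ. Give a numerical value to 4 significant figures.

The normalization condition is ∫|ψ|² 4πρ² dρ = 1 from 0 to ∞.
The angular integral contributes 4π, leaving ∫₀^∞ ρ²|ψ|² dρ.
Recall ∫₀^∞ ρ^m e^(−ρ/β) dρ = m!·β^(m+1), carrying out the integral gives A² · 45·π·λ^7/2.
Setting this equal to 1 gives A² = 1/(45·π·λ^7/2).
Substituting λ = 2.536 gives A² = 0.000020971, so A = 0.0045794.

A ≈ 0.004579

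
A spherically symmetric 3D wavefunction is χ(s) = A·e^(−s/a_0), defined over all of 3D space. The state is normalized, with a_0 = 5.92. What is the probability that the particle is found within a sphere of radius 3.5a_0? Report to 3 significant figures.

P ≈ 0.970

Integrate the radial probability density 4πs²|χ|² over s ≤ 3.5a_0.
The full normalization integral is A²·[π·a_0^3] = 1, fixing A².
Substituting u = s/a_0, A², 4π and the length scale all cancel in the ratio: P = ∫_{0}^{3.5} u^2·e^(-2·u) du / ∫_{0}^{∞} u^2·e^(-2·u) du.
An antiderivative of u^2·e^(-2·u) is -(2·u^2 + 2·u + 1)·e^(-2·u)/4; evaluating from 0 to 3.5 gives 1/4 - 65·e^(-7)/8, while the full integral is 1/4.
This evaluates to P = 0.9704.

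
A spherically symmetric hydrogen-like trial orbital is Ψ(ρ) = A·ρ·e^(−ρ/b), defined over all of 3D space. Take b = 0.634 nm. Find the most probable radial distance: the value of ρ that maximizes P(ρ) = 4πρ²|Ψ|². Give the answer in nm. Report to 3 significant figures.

The maximum of P(ρ) = 4πρ²|Ψ|² occurs where its derivative vanishes.
Solving yields ρ = 2·b.
With b = 0.634, the most probable radial distance is 1.268 nm.

ρ ≈ 1.27 nm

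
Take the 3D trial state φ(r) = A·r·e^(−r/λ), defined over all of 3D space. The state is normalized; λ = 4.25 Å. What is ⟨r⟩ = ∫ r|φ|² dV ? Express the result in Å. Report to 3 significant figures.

⟨r⟩ ≈ 10.6 Å

The expectation value is the |φ|²-weighted average of r: ∫ r|φ|² 4πr² dr.
With ∫₀^∞ r^5 e^(−αr) dr = 5!/α^6, the ratio of the moment integral to the normalization integral gives ⟨r⟩ = 5·λ/2.
Putting λ = 4.25 gives 10.63.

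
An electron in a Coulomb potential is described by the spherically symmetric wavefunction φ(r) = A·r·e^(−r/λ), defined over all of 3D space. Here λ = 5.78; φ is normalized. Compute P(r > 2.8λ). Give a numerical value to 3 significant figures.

P ≈ 0.342

P = ∫ |φ|² 4πr² dr over r > 2.8λ.
Normalization gives A² = 1/(3·π·λ^5).
Substituting u = r/λ, A², 4π and the length scale all cancel in the ratio: P = ∫_{2.8}^{∞} u^4·e^(-2·u) du / ∫_{0}^{∞} u^4·e^(-2·u) du.
An antiderivative of u^4·e^(-2·u) is -(u^4/2 + u^3 + 3·u^2/2 + 3·u/2 + 3/4)·e^(-2·u); evaluating from 2.8 to ∞ gives ≈ 0.25661, while the full integral is 3/4.
The region integral divided by the full integral gives P = 0.3422.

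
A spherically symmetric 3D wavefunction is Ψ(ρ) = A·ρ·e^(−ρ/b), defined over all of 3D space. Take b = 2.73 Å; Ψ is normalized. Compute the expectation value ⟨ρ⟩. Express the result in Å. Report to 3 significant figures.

⟨ρ⟩ ≈ 6.83 Å

By definition ⟨ρ⟩ = ∫ ρ |Ψ(ρ)|² 4πρ² dρ.
Recall ∫₀^∞ ρ^m e^(−ρ/β) dρ = m!·β^(m+1), the ratio of the moment integral to the normalization integral gives ⟨ρ⟩ = 5·b/2.
With b = 2.73, ⟨ρ⟩ = 6.825.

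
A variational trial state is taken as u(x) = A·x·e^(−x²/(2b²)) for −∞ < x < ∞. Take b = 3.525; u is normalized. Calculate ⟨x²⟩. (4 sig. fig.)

⟨x²⟩ = ∫ x^2 |u|² dx over the full domain.
With ∫_{−∞}^{∞} x^(2m) e^(−αx²) dx = (2m−1)!!·√π / (2^m α^(m+1/2)), the ratio of the moment integral to the normalization integral gives ⟨x²⟩ = 3·b^2/2.
With b = 3.525, ⟨x^2⟩ = 18.638.

⟨x^2⟩ ≈ 18.64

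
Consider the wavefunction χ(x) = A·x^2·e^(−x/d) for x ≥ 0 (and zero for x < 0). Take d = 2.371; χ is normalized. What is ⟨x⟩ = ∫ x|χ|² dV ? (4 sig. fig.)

The expectation value is the |χ|²-weighted average of x: ∫ x|χ|² dx.
The ratio of the moment integral to the normalization integral gives ⟨x⟩ = 5·d/2.
Putting d = 2.371 gives 5.9275.

⟨x⟩ ≈ 5.928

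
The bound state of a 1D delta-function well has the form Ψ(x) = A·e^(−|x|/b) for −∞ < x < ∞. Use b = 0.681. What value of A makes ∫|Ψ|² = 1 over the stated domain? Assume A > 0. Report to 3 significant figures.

The normalization condition is ∫|Ψ|² dx = 1 from −∞ to ∞.
Carrying out the integral gives A² · b.
With b = 0.681: A² = 1.468 and A = 1.212.

A ≈ 1.21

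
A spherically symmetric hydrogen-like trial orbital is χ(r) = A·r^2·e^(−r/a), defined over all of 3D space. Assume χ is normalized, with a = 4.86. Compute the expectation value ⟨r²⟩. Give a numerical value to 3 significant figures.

⟨r^2⟩ ≈ 331

⟨r²⟩ = ∫ r^2 |χ|² 4πr² dr over the full domain.
With ∫₀^∞ r^8 e^(−αr) dr = 8!/α^9, the ratio of the moment integral to the normalization integral gives ⟨r²⟩ = 14·a^2.
With a = 4.86, ⟨r^2⟩ = 330.7.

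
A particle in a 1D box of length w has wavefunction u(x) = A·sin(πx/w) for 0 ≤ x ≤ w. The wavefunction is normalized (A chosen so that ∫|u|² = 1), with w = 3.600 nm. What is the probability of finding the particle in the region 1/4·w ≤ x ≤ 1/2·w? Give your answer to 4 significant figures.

The probability is P = ∫ |u|² dx over [1/4·w, 1/2·w].
With A² fixed by ∫|u|² = 1, i.e. A² = (w/2)^(−1), substitute and integrate.
In terms of t = x/w (A² and the length scale cancel between numerator and denominator), P = [∫_{1/4}^{1/2} sin(π·t)^2 dt] / [∫_{0}^{1} sin(π·t)^2 dt].
Using ∫ sin(π·t)^2 dt = t/2 - sin(2·π·t)/(4·π), the numerator is 1/(4·π) + 1/8 and the denominator is 1/2.
The result is P = (2 + π)/(4·π).

P ≈ 0.4092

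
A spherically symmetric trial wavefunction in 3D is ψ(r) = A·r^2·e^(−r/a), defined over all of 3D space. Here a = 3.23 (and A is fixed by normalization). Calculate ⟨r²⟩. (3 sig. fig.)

⟨r^2⟩ ≈ 146

The expectation value is the |ψ|²-weighted average of r^2: ∫ r^2|ψ|² 4πr² dr.
Evaluating both integrals, ⟨r²⟩ = 14·a^2.
With a = 3.23, ⟨r^2⟩ = 146.1.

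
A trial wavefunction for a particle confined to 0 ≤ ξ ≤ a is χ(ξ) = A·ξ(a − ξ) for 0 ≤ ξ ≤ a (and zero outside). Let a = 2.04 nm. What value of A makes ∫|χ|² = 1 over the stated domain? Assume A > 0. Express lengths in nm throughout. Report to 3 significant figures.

A ≈ 0.921 nm^(-5/2)

The normalization condition is ∫|χ|² dξ = 1 from 0 to a.
Expanding the polynomial and integrating term by term, the integral (without the A² prefactor) comes out to a^5/30.
Plugging in a = 2.04 yields A = 0.9215.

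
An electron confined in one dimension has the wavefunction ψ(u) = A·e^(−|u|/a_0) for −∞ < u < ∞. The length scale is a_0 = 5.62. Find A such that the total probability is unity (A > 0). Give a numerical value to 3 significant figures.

Normalization requires ∫|ψ|² du = 1, integrated from −∞ to ∞.
The integral (without the A² prefactor) comes out to a_0.
Plugging in a_0 = 5.62 yields A = 0.4218.

A ≈ 0.422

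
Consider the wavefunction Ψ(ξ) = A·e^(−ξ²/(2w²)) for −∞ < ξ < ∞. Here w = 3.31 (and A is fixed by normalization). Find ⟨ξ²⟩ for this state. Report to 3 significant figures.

By definition ⟨ξ²⟩ = ∫ ξ^2 |Ψ(ξ)|² dξ.
Evaluating both integrals, ⟨ξ²⟩ = w^2/2.
Putting w = 3.31 gives 5.478.

⟨ξ^2⟩ ≈ 5.48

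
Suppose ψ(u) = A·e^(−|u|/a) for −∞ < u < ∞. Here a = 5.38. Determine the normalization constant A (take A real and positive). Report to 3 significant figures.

We need A² ∫|f|² du = 1, taking the integral from −∞ to ∞.
The integral (without the A² prefactor) comes out to a.
So A² = (a)^(−1).
With a = 5.38: A² = 0.1859 and A = 0.4311.

A ≈ 0.431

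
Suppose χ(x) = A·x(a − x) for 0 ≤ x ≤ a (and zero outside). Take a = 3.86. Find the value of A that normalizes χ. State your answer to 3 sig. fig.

A ≈ 0.187

We need A² ∫|f|² dx = 1, taking the integral from 0 to a.
Expanding the polynomial and integrating term by term, carrying out the integral gives A² · a^5/30.
So A² = (a^5/30)^(−1).
Plugging in a = 3.86 yields A = 0.1871.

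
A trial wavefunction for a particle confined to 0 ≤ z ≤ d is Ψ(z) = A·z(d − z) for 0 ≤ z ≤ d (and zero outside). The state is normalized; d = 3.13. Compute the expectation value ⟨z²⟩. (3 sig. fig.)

By definition ⟨z²⟩ = ∫ z^2 |Ψ(z)|² dz.
Expanding the polynomial and integrating term by term, since the A² factors cancel between numerator and denominator, ⟨z²⟩ = 2·d^2/7.
With d = 3.13, ⟨z^2⟩ = 2.799.

⟨z^2⟩ ≈ 2.80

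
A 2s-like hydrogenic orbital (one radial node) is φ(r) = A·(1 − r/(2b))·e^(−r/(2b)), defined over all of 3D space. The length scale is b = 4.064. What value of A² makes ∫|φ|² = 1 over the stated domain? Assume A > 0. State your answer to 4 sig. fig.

A^2 ≈ 0.0005928

Normalization requires ∫|φ|² 4πr² dr = 1, integrated from 0 to ∞.
In 3D with spherical symmetry the volume element is 4πr² dr.
∫|φ|² 4πr² dr = A²·(8·π·b^3).
So A² = (8·π·b^3)^(−1).
Plugging in b = 4.064 yields A = 0.024347.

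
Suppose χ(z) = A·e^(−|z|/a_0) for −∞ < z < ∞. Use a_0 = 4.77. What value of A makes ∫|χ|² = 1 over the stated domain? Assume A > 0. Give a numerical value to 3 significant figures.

A ≈ 0.458

Require ∫ |χ|² dz = 1 over the whole domain.
Recall ∫₀^∞ z^m e^(−z/β) dz = m!·β^(m+1), carrying out the integral gives A² · a_0.
So A² = (a_0)^(−1).
Plugging in a_0 = 4.77 yields A = 0.4579.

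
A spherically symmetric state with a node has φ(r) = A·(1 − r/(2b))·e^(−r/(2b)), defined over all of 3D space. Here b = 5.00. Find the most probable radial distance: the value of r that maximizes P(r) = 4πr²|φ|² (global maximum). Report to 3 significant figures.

Differentiate P(r) = 4πr²|φ|² with respect to r and set to zero.
Solving yields r = b·(√(5) + 3).
With b = 5.00, the most probable radial distance is 26.18.

r ≈ 26.2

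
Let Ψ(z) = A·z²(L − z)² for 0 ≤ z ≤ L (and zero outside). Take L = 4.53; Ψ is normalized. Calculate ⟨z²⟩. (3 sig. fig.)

⟨z^2⟩ ≈ 5.60

By definition ⟨z²⟩ = ∫ z^2 |Ψ(z)|² dz.
Expanding the polynomial and integrating term by term, since the A² factors cancel between numerator and denominator, ⟨z²⟩ = 3·L^2/11.
Putting L = 4.53 gives 5.597.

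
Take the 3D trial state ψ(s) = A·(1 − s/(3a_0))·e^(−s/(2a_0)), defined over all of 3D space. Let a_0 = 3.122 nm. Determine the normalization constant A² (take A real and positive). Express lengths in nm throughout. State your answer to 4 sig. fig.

We need A² ∫|f|² 4πs² ds = 1, taking the integral from 0 to ∞.
In 3D with spherical symmetry the volume element is 4πs² ds.
Recall ∫₀^∞ s^m e^(−s/β) ds = m!·β^(m+1), the integral (without the A² prefactor) comes out to 8·π·a_0^3/3.
Plugging in a_0 = 3.122 yields A = 0.062631.

A^2 ≈ 0.003923 nm^(-3)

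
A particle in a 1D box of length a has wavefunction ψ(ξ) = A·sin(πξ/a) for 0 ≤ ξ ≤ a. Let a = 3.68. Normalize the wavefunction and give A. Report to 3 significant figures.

The normalization condition is ∫|ψ|² dξ = 1 from 0 to a.
Using sin²θ = (1 − cos 2θ)/2, carrying out the integral gives A² · a/2.
Hence A² = 1/[a/2].
With a = 3.68: A² = 0.5435 and A = 0.7372.

A ≈ 0.737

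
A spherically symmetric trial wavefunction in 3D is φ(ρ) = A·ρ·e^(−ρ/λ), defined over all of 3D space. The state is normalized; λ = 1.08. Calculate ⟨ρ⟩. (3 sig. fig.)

⟨ρ⟩ ≈ 2.70

⟨ρ⟩ = ∫ ρ |φ|² 4πρ² dρ over the full domain.
With ∫₀^∞ ρ^5 e^(−αρ) dρ = 5!/α^6, the ratio of the moment integral to the normalization integral gives ⟨ρ⟩ = 5·λ/2.
With λ = 1.08, ⟨ρ⟩ = 2.700.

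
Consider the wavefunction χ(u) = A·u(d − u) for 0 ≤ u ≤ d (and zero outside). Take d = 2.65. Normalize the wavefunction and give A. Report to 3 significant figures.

We need A² ∫|f|² du = 1, taking the integral from 0 to d.
Carrying out the integral gives A² · d^5/30.
So A² = (d^5/30)^(−1).
With d = 2.65: A² = 0.2296 and A = 0.4791.

A ≈ 0.479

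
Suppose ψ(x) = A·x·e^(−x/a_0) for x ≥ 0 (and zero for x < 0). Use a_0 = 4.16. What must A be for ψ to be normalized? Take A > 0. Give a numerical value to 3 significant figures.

Normalization requires ∫|ψ|² dx = 1, integrated from 0 to ∞.
Recall ∫₀^∞ x^m e^(−x/β) dx = m!·β^(m+1), carrying out the integral gives A² · a_0^3/4.
Setting this equal to 1 gives A² = 1/(a_0^3/4).
Substituting a_0 = 4.16 gives A² = 0.05556, so A = 0.2357.

A ≈ 0.236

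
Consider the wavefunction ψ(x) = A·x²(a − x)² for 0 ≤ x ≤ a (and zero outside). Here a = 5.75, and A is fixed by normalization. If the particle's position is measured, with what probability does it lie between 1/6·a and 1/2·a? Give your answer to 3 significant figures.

P ≈ 0.491

The probability is P = ∫ |ψ|² dx over [1/6·a, 1/2·a].
Since A² = 1/(a^9/630), this is the region integral divided by the full normalization integral.
Let u = x/a; then A² and the length scale cancel, so P = ∫_{1/6}^{1/2} u^4·(1 - u)^4 du ÷ ∫_{0}^{1} u^4·(1 - u)^4 du.
An antiderivative of u^4·(1 - u)^4 is u^5·(70·u^4 - 315·u^3 + 540·u^2 - 420·u + 126)/630; evaluating from 1/6 to 1/2 gives ≈ 0.00077944, while the full integral is 1/630.
Evaluating gives P = 0.4910.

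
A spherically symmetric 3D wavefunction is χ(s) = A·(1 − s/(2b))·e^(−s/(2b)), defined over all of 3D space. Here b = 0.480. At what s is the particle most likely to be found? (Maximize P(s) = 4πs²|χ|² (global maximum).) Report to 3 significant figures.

Differentiate P(s) = 4πs²|χ|² with respect to s and set to zero.
This gives s = b·(√(5) + 3).
With b = 0.480, the most probable radial distance is 2.513.

s ≈ 2.51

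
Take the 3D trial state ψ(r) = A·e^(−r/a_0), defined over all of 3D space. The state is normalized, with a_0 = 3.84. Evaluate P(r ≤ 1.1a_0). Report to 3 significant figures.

With dV = 4πr²dr, the probability is ∫|ψ|² dV over r ≤ 1.1a_0.
The full normalization integral is A²·[π·a_0^3] = 1, fixing A².
In terms of u = r/a_0 (A², 4π and the length scale all cancel between numerator and denominator), P = [∫_{0}^{1.1} u^2·e^(-2·u) du] / [∫_{0}^{∞} u^2·e^(-2·u) du].
An antiderivative of u^2·e^(-2·u) is -(2·u^2 + 2·u + 1)·e^(-2·u)/4; evaluating from 0 to 1.1 gives 1/4 - 281·e^(-11/5)/200, while the full integral is 1/4.
This evaluates to P = 0.3773.

P ≈ 0.377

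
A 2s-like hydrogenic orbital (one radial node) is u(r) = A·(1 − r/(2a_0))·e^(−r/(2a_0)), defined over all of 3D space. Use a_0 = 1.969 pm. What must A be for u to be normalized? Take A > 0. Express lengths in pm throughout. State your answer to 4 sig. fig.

Require ∫ |u|² 4πr² dr = 1 over the whole domain.
(Spherical symmetry: dV = 4πr² dr.)
With ∫₀^∞ r^4 e^(−αr) dr = 4!/α^5, carrying out the integral gives A² · 8·π·a_0^3.
So A² = (8·π·a_0^3)^(−1).
Substituting a_0 = 1.969 gives A² = 0.0052122, so A = 0.072196.

A ≈ 0.07220 pm^(-3/2)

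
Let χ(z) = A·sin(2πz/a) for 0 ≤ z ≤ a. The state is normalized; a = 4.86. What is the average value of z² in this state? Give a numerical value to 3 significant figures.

By definition ⟨z²⟩ = ∫ z^2 |χ(z)|² dz.
Evaluating both integrals, ⟨z²⟩ = -a^2/(8·π^2) + a^2/3.
With a = 4.86, ⟨z^2⟩ = 7.574.

⟨z^2⟩ ≈ 7.57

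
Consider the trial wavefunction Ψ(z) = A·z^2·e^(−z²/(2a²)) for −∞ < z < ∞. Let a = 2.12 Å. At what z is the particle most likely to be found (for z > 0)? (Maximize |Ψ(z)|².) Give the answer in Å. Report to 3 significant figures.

Differentiate |Ψ(z)|² with respect to z and set to zero.
This gives z = √(2)·a.
With a = 2.12, the value of z > 0 at which the probability density is greatest is 2.998 Å.

z ≈ 3.00 Å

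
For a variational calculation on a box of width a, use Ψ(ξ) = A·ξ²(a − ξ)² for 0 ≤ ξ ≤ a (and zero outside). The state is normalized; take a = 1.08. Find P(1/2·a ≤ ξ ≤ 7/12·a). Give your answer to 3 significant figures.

P = ∫_{1/2·a}^{7/12·a} |Ψ(ξ)|² dξ.
With A² fixed by ∫|Ψ|² = 1, i.e. A² = (a^9/630)^(−1), substitute and integrate.
Substituting u = ξ/a, A² and the length scale cancel in the ratio: P = ∫_{1/2}^{7/12} u^4·(1 - u)^4 du / ∫_{0}^{1} u^4·(1 - u)^4 du.
Using ∫ u^4·(1 - u)^4 du = u^5·(70·u^4 - 315·u^3 + 540·u^2 - 420·u + 126)/630, the numerator is ≈ 0.00031376 and the denominator is 1/630.
The result is P = 0.1977.

P ≈ 0.198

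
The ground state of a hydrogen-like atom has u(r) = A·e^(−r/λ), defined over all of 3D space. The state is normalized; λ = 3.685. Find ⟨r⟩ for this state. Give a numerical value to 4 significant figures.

⟨r⟩ ≈ 5.528

The expectation value is the |u|²-weighted average of r: ∫ r|u|² 4πr² dr.
With ∫₀^∞ r^3 e^(−αr) dr = 3!/α^4, the ratio of the moment integral to the normalization integral gives ⟨r⟩ = 3·λ/2.
Putting λ = 3.685 gives 5.5275.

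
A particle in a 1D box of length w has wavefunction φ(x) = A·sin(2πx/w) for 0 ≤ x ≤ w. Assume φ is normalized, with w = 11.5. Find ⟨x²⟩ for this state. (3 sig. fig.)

⟨x^2⟩ ≈ 42.4

The expectation value is the |φ|²-weighted average of x^2: ∫ x^2|φ|² dx.
Evaluating both integrals, ⟨x²⟩ = -w^2/(8·π^2) + w^2/3.
Putting w = 11.5 gives 42.41.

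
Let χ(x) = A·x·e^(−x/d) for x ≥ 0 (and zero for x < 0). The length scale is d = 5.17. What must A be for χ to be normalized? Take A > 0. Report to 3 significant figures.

The normalization condition is ∫|χ|² dx = 1 from 0 to ∞.
Carrying out the integral gives A² · d^3/4.
Setting this equal to 1 gives A² = 1/(d^3/4).
With d = 5.17: A² = 0.02895 and A = 0.1701.

A ≈ 0.170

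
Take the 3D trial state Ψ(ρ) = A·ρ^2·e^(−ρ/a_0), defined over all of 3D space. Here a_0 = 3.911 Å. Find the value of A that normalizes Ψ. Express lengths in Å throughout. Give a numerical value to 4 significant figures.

A ≈ 0.001005 Å^(-7/2)

Require ∫ |Ψ|² 4πρ² dρ = 1 over the whole domain.
In 3D with spherical symmetry the volume element is 4πρ² dρ.
Recall ∫₀^∞ ρ^m e^(−ρ/β) dρ = m!·β^(m+1), ∫|Ψ|² 4πρ² dρ = A²·(45·π·a_0^7/2).
Plugging in a_0 = 3.911 yields A = 0.0010054.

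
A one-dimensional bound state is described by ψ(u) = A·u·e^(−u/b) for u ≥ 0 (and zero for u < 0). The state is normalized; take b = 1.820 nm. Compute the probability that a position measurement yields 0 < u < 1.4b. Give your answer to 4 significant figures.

P ≈ 0.5305

P = ∫_{0}^{1.4b} |ψ(u)|² du.
Since A² = 1/(b^3/4), this is the region integral divided by the full normalization integral.
In terms of t = u/b (A² and the length scale cancel between numerator and denominator), P = [∫_{0}^{1.4} t^2·e^(-2·t) dt] / [∫_{0}^{∞} t^2·e^(-2·t) dt].
With ∫ t^2·e^(-2·t) dt = -(2·t^2 + 2·t + 1)·e^(-2·t)/4 + C, the region integral is 1/4 - 193·e^(-14/5)/100 and the full one is 1/4.
Evaluating gives P = 0.53055.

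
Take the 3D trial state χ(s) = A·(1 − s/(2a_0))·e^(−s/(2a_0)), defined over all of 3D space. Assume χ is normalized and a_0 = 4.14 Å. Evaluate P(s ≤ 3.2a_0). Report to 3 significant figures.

P = ∫ |χ|² 4πs² ds over s ≤ 3.2a_0.
Normalization gives A² = 1/(8·π·a_0^3).
Let u = s/a_0; then A², 4π and the length scale all cancel, so P = ∫_{0}^{3.2} u^2·(1 - u/2)^2·e^(-u) du ÷ ∫_{0}^{∞} u^2·(1 - u/2)^2·e^(-u) du.
With ∫ u^2·(1 - u/2)^2·e^(-u) du = -(u^4/4 + u^2 + 2·u + 2)·e^(-u) + C, the region integral is ≈ 0.17164 and the full one is 2.
The region integral divided by the full integral gives P = 0.08582.

P ≈ 0.0858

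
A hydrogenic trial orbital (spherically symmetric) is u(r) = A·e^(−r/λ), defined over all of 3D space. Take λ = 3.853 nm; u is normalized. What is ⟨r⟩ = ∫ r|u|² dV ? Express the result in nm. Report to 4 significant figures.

⟨r⟩ ≈ 5.780 nm

⟨r⟩ = ∫ r |u|² 4πr² dr over the full domain.
Using ∫₀^∞ rⁿ e^(−αr) dr = n!/αⁿ⁺¹, since the A² factors cancel between numerator and denominator, ⟨r⟩ = 3·λ/2.
With λ = 3.853, ⟨r⟩ = 5.7795.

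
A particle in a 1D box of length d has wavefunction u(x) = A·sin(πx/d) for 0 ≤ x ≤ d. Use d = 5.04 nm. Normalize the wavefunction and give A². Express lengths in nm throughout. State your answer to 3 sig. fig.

The normalization condition is ∫|u|² dx = 1 from 0 to d.
With ∫₀^d sin²(nπx/d) dx = d/2, carrying out the integral gives A² · d/2.
Setting this equal to 1 gives A² = 1/(d/2).
Plugging in d = 5.04 yields A = 0.6299.

A^2 ≈ 0.397 nm^(-1)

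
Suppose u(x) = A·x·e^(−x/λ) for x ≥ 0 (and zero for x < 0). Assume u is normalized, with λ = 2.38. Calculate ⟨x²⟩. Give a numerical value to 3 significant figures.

By definition ⟨x²⟩ = ∫ x^2 |u(x)|² dx.
Using ∫₀^∞ xⁿ e^(−αx) dx = n!/αⁿ⁺¹, the ratio of the moment integral to the normalization integral gives ⟨x²⟩ = 3·λ^2.
With λ = 2.38, ⟨x^2⟩ = 16.99.

⟨x^2⟩ ≈ 17.0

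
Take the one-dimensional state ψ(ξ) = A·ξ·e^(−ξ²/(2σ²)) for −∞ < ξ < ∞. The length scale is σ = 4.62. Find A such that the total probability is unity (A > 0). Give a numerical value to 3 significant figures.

We need A² ∫|f|² dξ = 1, taking the integral from −∞ to ∞.
Carrying out the integral gives A² · √(π)·σ^3/2.
With σ = 4.62: A² = 0.01144 and A = 0.1070.

A ≈ 0.107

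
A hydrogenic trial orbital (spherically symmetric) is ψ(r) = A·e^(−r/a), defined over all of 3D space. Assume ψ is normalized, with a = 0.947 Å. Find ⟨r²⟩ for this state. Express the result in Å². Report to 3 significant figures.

⟨r^2⟩ ≈ 2.69 Å^2

The expectation value is the |ψ|²-weighted average of r^2: ∫ r^2|ψ|² 4πr² dr.
Evaluating both integrals, ⟨r²⟩ = 3·a^2.
Putting a = 0.947 gives 2.690.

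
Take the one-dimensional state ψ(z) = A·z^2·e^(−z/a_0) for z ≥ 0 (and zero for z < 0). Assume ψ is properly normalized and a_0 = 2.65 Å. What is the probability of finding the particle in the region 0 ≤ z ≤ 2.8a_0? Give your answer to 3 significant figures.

P = ∫_{0}^{2.8a_0} |ψ(z)|² dz.
Since A² = 1/(3·a_0^5/4), this is the region integral divided by the full normalization integral.
Let u = z/a_0; then A² and the length scale cancel, so P = ∫_{0}^{2.8} u^4·e^(-2·u) du ÷ ∫_{0}^{∞} u^4·e^(-2·u) du.
An antiderivative of u^4·e^(-2·u) is -(u^4/2 + u^3 + 3·u^2/2 + 3·u/2 + 3/4)·e^(-2·u); evaluating from 0 to 2.8 gives ≈ 0.49339, while the full integral is 3/4.
The result is P = 0.6578.

P ≈ 0.658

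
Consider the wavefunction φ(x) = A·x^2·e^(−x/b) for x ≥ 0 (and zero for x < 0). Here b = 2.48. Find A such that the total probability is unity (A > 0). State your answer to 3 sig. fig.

A ≈ 0.119

Normalization requires ∫|φ|² dx = 1, integrated from 0 to ∞.
The integral (without the A² prefactor) comes out to 3·b^5/4.
Hence A² = 1/[3·b^5/4].
With b = 2.48: A² = 0.01421 and A = 0.1192.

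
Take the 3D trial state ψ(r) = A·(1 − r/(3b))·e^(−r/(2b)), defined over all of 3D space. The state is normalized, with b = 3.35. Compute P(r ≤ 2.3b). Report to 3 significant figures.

With dV = 4πr²dr, the probability is ∫|ψ|² dV over r ≤ 2.3b.
A² is fixed by ∫₀^∞ 4πr²|ψ|² dr = 1, i.e. A² = (8·π·b^3/3)^(−1).
Let u = r/b; then A², 4π and the length scale all cancel, so P = ∫_{0}^{2.3} u^2·(1 - u/3)^2·e^(-u) du ÷ ∫_{0}^{∞} u^2·(1 - u/3)^2·e^(-u) du.
With ∫ u^2·(1 - u/3)^2·e^(-u) du = (-u^4 + 2·u^3 - 3·u^2 - 6·u - 6)·e^(-u)/9 + C, the region integral is ≈ 0.22865 and the full one is 2/3.
Taking the ratio yields P = 0.3430.

P ≈ 0.343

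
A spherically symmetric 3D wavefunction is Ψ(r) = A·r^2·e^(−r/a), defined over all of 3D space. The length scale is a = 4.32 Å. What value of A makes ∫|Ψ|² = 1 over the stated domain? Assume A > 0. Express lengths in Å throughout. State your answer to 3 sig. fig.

A ≈ 0.000710 Å^(-7/2)

Normalization requires ∫|Ψ|² 4πr² dr = 1, integrated from 0 to ∞.
The integral (without the A² prefactor) comes out to 45·π·a^7/2.
Hence A² = 1/[45·π·a^7/2].
With a = 4.32: A² = 5.038E-7 and A = 0.0007098.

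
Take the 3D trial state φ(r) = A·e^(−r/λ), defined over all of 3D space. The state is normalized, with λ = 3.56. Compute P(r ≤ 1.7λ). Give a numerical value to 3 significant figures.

P ≈ 0.660

With dV = 4πr²dr, the probability is ∫|φ|² dV over r ≤ 1.7λ.
Normalization gives A² = 1/(π·λ^3).
Let u = r/λ; then A², 4π and the length scale all cancel, so P = ∫_{0}^{1.7} u^2·e^(-2·u) du ÷ ∫_{0}^{∞} u^2·e^(-2·u) du.
With ∫ u^2·e^(-2·u) du = -(2·u^2 + 2·u + 1)·e^(-2·u)/4 + C, the region integral is 1/4 - 509·e^(-17/5)/200 and the full one is 1/4.
The region integral divided by the full integral gives P = 0.6603.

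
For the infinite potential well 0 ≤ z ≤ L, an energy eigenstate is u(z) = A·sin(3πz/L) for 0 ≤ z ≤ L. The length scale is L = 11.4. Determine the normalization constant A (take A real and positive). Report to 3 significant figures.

We need A² ∫|f|² dz = 1, taking the integral from 0 to L.
Using sin²θ = (1 − cos 2θ)/2, with u = A·sin(3πz/L), the integral evaluates to A²·[L/2].
So A² = (L/2)^(−1).
With L = 11.4: A² = 0.1754 and A = 0.4189.

A ≈ 0.419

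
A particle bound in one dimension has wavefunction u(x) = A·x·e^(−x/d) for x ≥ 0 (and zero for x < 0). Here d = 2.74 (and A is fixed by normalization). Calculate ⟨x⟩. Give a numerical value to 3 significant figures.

⟨x⟩ ≈ 4.11

The expectation value is the |u|²-weighted average of x: ∫ x|u|² dx.
The ratio of the moment integral to the normalization integral gives ⟨x⟩ = 3·d/2.
With d = 2.74, ⟨x⟩ = 4.110.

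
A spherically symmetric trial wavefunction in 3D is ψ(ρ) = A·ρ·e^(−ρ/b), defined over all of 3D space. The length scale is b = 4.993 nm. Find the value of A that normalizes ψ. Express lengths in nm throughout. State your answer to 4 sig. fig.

The normalization condition is ∫|ψ|² 4πρ² dρ = 1 from 0 to ∞.
The angular integral contributes 4π, leaving ∫₀^∞ ρ²|ψ|² dρ.
Using ∫₀^∞ ρⁿ e^(−αρ) dρ = n!/αⁿ⁺¹, carrying out the integral gives A² · 3·π·b^5.
Hence A² = 1/[3·π·b^5].
With b = 4.993: A² = 0.000034192 and A = 0.0058474.

A ≈ 0.005847 nm^(-5/2)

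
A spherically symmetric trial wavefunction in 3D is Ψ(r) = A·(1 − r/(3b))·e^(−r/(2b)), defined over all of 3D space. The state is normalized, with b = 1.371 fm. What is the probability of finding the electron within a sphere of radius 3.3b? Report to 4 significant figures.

P ≈ 0.3534

With dV = 4πr²dr, the probability is ∫|Ψ|² dV over r ≤ 3.3b.
The full normalization integral is A²·[8·π·b^3/3] = 1, fixing A².
Substituting u = r/b, A², 4π and the length scale all cancel in the ratio: P = ∫_{0}^{3.3} u^2·(1 - u/3)^2·e^(-u) du / ∫_{0}^{∞} u^2·(1 - u/3)^2·e^(-u) du.
Using ∫ u^2·(1 - u/3)^2·e^(-u) du = (-u^4 + 2·u^3 - 3·u^2 - 6·u - 6)·e^(-u)/9, the numerator is ≈ 0.235592 and the denominator is 2/3.
This evaluates to P = 0.35339.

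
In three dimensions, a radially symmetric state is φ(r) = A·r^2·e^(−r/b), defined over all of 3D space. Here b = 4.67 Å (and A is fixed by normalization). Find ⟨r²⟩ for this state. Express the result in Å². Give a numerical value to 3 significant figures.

The expectation value is the |φ|²-weighted average of r^2: ∫ r^2|φ|² 4πr² dr.
Evaluating both integrals, ⟨r²⟩ = 14·b^2.
With b = 4.67, ⟨r^2⟩ = 305.3.

⟨r^2⟩ ≈ 305 Å^2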